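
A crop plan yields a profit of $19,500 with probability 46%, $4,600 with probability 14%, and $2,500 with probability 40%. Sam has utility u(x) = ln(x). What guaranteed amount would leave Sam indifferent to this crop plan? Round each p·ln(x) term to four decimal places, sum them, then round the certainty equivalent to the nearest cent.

$7,004.44

E[u] = 0.46·ln(19500) + 0.14·ln(4600) + 0.4·ln(2500) = 4.5440 + 1.1807 + 3.1296 = 8.8543
CE = e^8.8543 ≈ 7004.44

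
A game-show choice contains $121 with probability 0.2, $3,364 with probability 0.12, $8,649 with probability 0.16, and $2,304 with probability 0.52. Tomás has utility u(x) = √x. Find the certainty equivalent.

E[u] = 0.2·√121 + 0.12·√3364 + 0.16·√8649 + 0.52·√2304 = 0.2·11 + 0.12·58 + 0.16·93 + 0.52·48 = 49
CE = (49)² = 2401

$2,401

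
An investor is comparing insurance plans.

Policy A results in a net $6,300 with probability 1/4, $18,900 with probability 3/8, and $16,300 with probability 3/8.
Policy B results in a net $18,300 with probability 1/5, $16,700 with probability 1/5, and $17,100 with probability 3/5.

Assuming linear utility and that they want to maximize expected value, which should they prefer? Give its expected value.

Policy B ($17,260)

Policy A = 1/4 × 6300 + 3/8 × 18900 + 3/8 × 16300 = 1575 + 7087.5 + 6112.5 = 14775
Policy B = 1/5 × 18300 + 1/5 × 16700 + 3/5 × 17100 = 3660 + 3340 + 10260 = 17260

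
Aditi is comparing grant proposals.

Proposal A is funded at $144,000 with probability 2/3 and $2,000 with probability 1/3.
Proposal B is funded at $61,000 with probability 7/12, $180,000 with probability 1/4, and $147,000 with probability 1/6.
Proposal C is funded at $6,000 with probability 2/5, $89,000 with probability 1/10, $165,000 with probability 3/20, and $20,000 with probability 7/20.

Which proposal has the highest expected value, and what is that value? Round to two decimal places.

Proposal B ($105,083.33)

Proposal A = 2/3 × 144000 + 1/3 × 2000 = 96000 + 666.6667 = 96666.6667
Proposal B = 7/12 × 61000 + 1/4 × 180000 + 1/6 × 147000 = 35583.3333 + 45000 + 24500 = 105083.3333
Proposal C = 2/5 × 6000 + 1/10 × 89000 + 3/20 × 165000 + 7/20 × 20000 = 2400 + 8900 + 24750 + 7000 = 43050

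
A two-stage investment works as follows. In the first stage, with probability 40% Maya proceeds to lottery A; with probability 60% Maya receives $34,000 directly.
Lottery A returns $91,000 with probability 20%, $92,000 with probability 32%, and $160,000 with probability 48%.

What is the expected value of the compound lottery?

$70,176

EV(A) = 0.2 × 91000 + 0.32 × 92000 + 0.48 × 160000 = 18200 + 29440 + 76800 = 124440
Branch B: 34000 (certain)
Overall = 0.4 × 124440 + 0.6 × 34000 = 49776 + 20400 = 70176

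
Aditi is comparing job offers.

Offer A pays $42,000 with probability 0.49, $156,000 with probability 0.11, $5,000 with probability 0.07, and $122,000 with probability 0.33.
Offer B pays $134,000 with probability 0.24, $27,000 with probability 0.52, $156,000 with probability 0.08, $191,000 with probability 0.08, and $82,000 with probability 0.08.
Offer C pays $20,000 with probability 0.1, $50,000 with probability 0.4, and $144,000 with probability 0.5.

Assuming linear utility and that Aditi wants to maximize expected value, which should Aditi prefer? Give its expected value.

Offer C ($94,000)

Offer A = 0.49 × 42000 + 0.11 × 156000 + 0.07 × 5000 + 0.33 × 122000 = 20580 + 17160 + 350 + 40260 = 78350
Offer B = 0.24 × 134000 + 0.52 × 27000 + 0.08 × 156000 + 0.08 × 191000 + 0.08 × 82000 = 32160 + 14040 + 12480 + 15280 + 6560 = 80520
Offer C = 0.1 × 20000 + 0.4 × 50000 + 0.5 × 144000 = 2000 + 20000 + 72000 = 94000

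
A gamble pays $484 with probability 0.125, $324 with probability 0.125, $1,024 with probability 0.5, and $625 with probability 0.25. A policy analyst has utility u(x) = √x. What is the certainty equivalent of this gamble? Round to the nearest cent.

E[u] = 0.125·√484 + 0.125·√324 + 0.5·√1024 + 0.25·√625 = 0.125·22 + 0.125·18 + 0.5·32 + 0.25·25 = 27.25
CE = (27.25)² = 742.5625

$742.56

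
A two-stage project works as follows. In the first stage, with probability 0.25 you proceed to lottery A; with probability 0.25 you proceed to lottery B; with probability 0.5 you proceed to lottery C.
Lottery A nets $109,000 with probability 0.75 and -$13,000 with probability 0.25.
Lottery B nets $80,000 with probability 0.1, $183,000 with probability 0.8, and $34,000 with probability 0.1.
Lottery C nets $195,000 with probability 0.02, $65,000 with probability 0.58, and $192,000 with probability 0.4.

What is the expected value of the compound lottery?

EV(A) = 0.75 × 109000 + 0.25 × (-13000) = 81750 − 3250 = 78500
EV(B) = 0.1 × 80000 + 0.8 × 183000 + 0.1 × 34000 = 8000 + 146400 + 3400 = 157800
EV(C) = 0.02 × 195000 + 0.58 × 65000 + 0.4 × 192000 = 3900 + 37700 + 76800 = 118400
Overall = 0.25 × 78500 + 0.25 × 157800 + 0.5 × 118400 = 19625 + 39450 + 59200 = 118275

$118,275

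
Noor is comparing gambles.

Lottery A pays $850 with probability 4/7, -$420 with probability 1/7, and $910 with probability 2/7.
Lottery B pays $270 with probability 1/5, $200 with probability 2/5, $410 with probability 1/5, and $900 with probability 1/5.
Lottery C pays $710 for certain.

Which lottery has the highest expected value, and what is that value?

Lottery A = 4/7 × 850 + 1/7 × (-420) + 2/7 × 910 = 485.7143 − 60 + 260 = 685.7143
Lottery B = 1/5 × 270 + 2/5 × 200 + 1/5 × 410 + 1/5 × 900 = 54 + 80 + 82 + 180 = 396
Lottery C: 710 (certain)

Lottery C ($710)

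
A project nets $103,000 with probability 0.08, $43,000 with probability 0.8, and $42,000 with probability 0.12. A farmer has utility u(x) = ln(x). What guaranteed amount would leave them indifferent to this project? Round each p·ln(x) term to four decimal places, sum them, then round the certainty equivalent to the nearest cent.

$45,986.35

E[u] = 0.08·ln(103000) + 0.8·ln(43000) + 0.12·ln(42000) = 0.9234 + 8.5352 + 1.2775 = 10.7361
CE = e^10.7361 ≈ 45986.35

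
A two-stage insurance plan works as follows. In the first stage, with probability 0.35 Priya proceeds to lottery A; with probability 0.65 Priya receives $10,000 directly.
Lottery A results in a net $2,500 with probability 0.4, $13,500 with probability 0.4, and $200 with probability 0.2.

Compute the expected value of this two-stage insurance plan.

EV(A) = 0.4 × 2500 + 0.4 × 13500 + 0.2 × 200 = 1000 + 5400 + 40 = 6440
Branch B: 10000 (certain)
Overall = 0.35 × 6440 + 0.65 × 10000 = 2254 + 6500 = 8754

$8,754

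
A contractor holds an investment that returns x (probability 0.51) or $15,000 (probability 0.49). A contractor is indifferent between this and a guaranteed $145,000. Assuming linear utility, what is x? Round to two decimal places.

x = $269,901.96

0.51·x + 0.49·15000 = 145000
0.51·x = 145000 − 7350 = 137650
x = 137650 / 0.51 = 269901.9608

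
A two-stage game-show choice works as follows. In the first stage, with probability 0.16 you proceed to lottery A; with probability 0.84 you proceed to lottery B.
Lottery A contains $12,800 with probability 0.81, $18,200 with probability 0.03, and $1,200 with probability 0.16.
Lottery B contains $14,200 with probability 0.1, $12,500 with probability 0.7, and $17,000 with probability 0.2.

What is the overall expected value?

EV(A) = 0.81 × 12800 + 0.03 × 18200 + 0.16 × 1200 = 10368 + 546 + 192 = 11106
EV(B) = 0.1 × 14200 + 0.7 × 12500 + 0.2 × 17000 = 1420 + 8750 + 3400 = 13570
Overall = 0.16 × 11106 + 0.84 × 13570 = 1776.96 + 11398.8 = 13175.76

$13,175.76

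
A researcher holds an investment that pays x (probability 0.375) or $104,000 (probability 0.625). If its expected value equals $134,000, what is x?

x = $184,000

0.375·x + 0.625·104000 = 134000
0.375·x = 134000 − 65000 = 69000
x = 69000 / 0.375 = 184000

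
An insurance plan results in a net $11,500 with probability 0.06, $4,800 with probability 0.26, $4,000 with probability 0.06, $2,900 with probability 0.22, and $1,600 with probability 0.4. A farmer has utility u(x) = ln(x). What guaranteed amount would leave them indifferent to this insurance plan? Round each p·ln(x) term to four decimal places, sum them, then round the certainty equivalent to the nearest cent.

$2,885.63

E[u] = 0.06·ln(11500) + 0.26·ln(4800) + 0.06·ln(4000) + 0.22·ln(2900) + 0.4·ln(1600) = 0.5610 + 2.2039 + 0.4976 + 1.7539 + 2.9511 = 7.9675
CE = e^7.9675 ≈ 2885.63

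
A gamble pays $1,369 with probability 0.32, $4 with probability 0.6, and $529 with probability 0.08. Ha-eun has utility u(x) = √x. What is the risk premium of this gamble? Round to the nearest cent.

E[u] = 0.32·√1369 + 0.6·√4 + 0.08·√529 = 0.32·37 + 0.6·2 + 0.08·23 = 14.88
CE = (14.88)² = 221.4144
Risk premium = EV − CE = 482.8 − 221.4144 = 261.3856

$261.39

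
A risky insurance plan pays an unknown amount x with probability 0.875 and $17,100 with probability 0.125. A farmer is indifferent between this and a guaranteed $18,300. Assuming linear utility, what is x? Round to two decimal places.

x = $18,471.43

0.875·x + 0.125·17100 = 18300
0.875·x = 18300 − 2137.5 = 16162.5
x = 16162.5 / 0.875 = 18471.4286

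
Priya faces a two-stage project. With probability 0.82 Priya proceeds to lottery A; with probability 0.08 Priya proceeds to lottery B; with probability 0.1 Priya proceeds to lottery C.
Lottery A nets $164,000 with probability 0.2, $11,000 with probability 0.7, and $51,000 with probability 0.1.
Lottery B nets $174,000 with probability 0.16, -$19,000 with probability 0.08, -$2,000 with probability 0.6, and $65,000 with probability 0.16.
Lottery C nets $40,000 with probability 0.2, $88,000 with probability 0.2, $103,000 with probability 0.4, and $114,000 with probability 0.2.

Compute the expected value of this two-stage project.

$49,193.60

EV(A) = 0.2 × 164000 + 0.7 × 11000 + 0.1 × 51000 = 32800 + 7700 + 5100 = 45600
EV(B) = 0.16 × 174000 + 0.08 × (-19000) + 0.6 × (-2000) + 0.16 × 65000 = 27840 − 1520 − 1200 + 10400 = 35520
EV(C) = 0.2 × 40000 + 0.2 × 88000 + 0.4 × 103000 + 0.2 × 114000 = 8000 + 17600 + 41200 + 22800 = 89600
Overall = 0.82 × 45600 + 0.08 × 35520 + 0.1 × 89600 = 37392 + 2841.6 + 8960 = 49193.6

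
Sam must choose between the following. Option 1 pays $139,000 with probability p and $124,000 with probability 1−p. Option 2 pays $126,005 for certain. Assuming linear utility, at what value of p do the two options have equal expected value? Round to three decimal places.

p = 0.134

p·139000 + (1−p)·124000 = 126005
15000p + 124000 = 126005
p = (126005 − 124000) / 15000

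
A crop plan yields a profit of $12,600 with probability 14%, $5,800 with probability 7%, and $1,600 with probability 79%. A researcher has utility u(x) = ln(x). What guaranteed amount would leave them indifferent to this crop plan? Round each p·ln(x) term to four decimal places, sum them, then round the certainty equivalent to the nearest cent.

E[u] = 0.14·ln(12600) + 0.07·ln(5800) + 0.79·ln(1600) = 1.3218 + 0.6066 + 5.8284 = 7.7568
CE = e^7.7568 ≈ 2337.41

$2,337.41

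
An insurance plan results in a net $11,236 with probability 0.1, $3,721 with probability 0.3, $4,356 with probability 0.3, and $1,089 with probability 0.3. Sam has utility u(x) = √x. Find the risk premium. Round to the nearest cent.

$439.44

E[u] = 0.1·√11236 + 0.3·√3721 + 0.3·√4356 + 0.3·√1089 = 0.1·106 + 0.3·61 + 0.3·66 + 0.3·33 = 58.6
CE = (58.6)² = 3433.96
Risk premium = EV − CE = 3873.4 − 3433.96 = 439.44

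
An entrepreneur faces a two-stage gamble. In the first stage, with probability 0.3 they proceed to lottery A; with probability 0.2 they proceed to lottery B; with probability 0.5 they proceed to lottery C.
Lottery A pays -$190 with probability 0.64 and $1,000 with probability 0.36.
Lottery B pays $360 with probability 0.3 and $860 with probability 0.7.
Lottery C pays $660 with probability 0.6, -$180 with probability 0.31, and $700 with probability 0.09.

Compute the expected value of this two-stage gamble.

EV(A) = 0.64 × (-190) + 0.36 × 1000 = -121.6 + 360 = 238.4
EV(B) = 0.3 × 360 + 0.7 × 860 = 108 + 602 = 710
EV(C) = 0.6 × 660 + 0.31 × (-180) + 0.09 × 700 = 396 − 55.8 + 63 = 403.2
Overall = 0.3 × 238.4 + 0.2 × 710 + 0.5 × 403.2 = 71.52 + 142 + 201.6 = 415.12

$415.12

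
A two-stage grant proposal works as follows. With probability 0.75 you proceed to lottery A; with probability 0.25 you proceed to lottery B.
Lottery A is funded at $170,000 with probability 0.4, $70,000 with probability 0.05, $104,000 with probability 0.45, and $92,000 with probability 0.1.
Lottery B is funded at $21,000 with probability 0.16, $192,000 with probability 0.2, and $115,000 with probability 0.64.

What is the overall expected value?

EV(A) = 0.4 × 170000 + 0.05 × 70000 + 0.45 × 104000 + 0.1 × 92000 = 68000 + 3500 + 46800 + 9200 = 127500
EV(B) = 0.16 × 21000 + 0.2 × 192000 + 0.64 × 115000 = 3360 + 38400 + 73600 = 115360
Overall = 0.75 × 127500 + 0.25 × 115360 = 95625 + 28840 = 124465

$124,465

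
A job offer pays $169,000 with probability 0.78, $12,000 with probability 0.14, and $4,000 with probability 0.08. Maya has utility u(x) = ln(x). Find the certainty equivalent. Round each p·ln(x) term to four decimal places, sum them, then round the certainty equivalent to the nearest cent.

$86,500.03

E[u] = 0.78·ln(169000) + 0.14·ln(12000) + 0.08·ln(4000) = 9.3894 + 1.3150 + 0.6635 = 11.3679
CE = e^11.3679 ≈ 86500.03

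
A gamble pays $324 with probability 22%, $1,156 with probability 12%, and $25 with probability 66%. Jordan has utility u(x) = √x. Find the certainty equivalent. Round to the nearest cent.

$128.60

E[u] = 0.22·√324 + 0.12·√1156 + 0.66·√25 = 0.22·18 + 0.12·34 + 0.66·5 = 11.34
CE = (11.34)² = 128.5956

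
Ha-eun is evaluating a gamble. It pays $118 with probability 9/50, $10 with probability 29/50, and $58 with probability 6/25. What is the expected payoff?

EV = 9/50 × 118 + 29/50 × 10 + 6/25 × 58 = 21.24 + 5.8 + 13.92 = 40.96

$40.96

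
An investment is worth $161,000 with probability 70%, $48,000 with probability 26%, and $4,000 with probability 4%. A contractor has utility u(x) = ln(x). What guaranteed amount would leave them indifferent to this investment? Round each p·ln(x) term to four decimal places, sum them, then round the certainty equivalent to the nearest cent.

E[u] = 0.7·ln(161000) + 0.26·ln(48000) + 0.04·ln(4000) = 8.3924 + 2.8025 + 0.3318 = 11.5267
CE = e^11.5267 ≈ 101386.98

$101,386.98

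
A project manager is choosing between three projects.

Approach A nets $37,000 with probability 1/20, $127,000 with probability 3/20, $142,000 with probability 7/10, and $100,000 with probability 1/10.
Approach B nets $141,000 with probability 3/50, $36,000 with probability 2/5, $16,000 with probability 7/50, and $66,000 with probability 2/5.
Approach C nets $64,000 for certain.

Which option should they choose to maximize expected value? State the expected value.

Approach A ($130,300)

Approach A = 1/20 × 37000 + 3/20 × 127000 + 7/10 × 142000 + 1/10 × 100000 = 1850 + 19050 + 99400 + 10000 = 130300
Approach B = 3/50 × 141000 + 2/5 × 36000 + 7/50 × 16000 + 2/5 × 66000 = 8460 + 14400 + 2240 + 26400 = 51500
Approach C: 64000 (certain)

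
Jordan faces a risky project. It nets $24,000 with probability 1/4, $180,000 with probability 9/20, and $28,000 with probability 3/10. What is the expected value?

EV = 1/4 × 24000 + 9/20 × 180000 + 3/10 × 28000 = 6000 + 81000 + 8400 = 95400

$95,400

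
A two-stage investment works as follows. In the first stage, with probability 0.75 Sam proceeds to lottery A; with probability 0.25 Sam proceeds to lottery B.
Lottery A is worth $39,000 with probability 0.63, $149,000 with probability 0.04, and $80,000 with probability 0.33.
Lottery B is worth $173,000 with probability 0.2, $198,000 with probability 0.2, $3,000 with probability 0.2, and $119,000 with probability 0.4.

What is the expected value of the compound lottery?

EV(A) = 0.63 × 39000 + 0.04 × 149000 + 0.33 × 80000 = 24570 + 5960 + 26400 = 56930
EV(B) = 0.2 × 173000 + 0.2 × 198000 + 0.2 × 3000 + 0.4 × 119000 = 34600 + 39600 + 600 + 47600 = 122400
Overall = 0.75 × 56930 + 0.25 × 122400 = 42697.5 + 30600 = 73297.5

$73,297.50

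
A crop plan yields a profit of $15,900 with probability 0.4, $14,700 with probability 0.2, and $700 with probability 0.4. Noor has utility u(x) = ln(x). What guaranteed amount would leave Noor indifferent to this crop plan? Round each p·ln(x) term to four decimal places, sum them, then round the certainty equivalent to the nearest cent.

E[u] = 0.4·ln(15900) + 0.2·ln(14700) + 0.4·ln(700) = 3.8696 + 1.9191 + 2.6204 = 8.4091
CE = e^8.4091 ≈ 4487.72

$4,487.72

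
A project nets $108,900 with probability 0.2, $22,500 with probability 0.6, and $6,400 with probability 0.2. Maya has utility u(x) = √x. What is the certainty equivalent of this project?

$29,584

E[u] = 0.2·√108900 + 0.6·√22500 + 0.2·√6400 = 0.2·330 + 0.6·150 + 0.2·80 = 172
CE = (172)² = 29584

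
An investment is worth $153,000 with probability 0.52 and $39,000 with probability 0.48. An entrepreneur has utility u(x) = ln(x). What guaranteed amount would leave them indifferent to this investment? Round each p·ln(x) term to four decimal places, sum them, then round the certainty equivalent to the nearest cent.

$79,387.80

E[u] = 0.52·ln(153000) + 0.48·ln(39000) = 6.2079 + 5.0742 = 11.2821
CE = e^11.2821 ≈ 79387.80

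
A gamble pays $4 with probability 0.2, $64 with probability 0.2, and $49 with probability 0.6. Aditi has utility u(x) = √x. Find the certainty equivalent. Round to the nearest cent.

$38.44

E[u] = 0.2·√4 + 0.2·√64 + 0.6·√49 = 0.2·2 + 0.2·8 + 0.6·7 = 6.2
CE = (6.2)² = 38.44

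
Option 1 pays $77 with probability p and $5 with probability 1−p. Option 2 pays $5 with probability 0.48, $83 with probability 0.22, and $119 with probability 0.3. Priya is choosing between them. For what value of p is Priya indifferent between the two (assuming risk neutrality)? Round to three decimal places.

EV(Option 2) = 0.48 × 5 + 0.22 × 83 + 0.3 × 119 = 2.4 + 18.26 + 35.7 = 56.36
p·77 + (1−p)·5 = 56.36
72p + 5 = 56.36
p = (56.36 − 5) / 72

p = 0.713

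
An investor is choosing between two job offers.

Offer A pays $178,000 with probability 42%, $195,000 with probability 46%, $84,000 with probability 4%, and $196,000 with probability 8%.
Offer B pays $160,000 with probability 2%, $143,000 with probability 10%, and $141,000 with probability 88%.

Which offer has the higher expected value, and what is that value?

Offer A = 0.42 × 178000 + 0.46 × 195000 + 0.04 × 84000 + 0.08 × 196000 = 74760 + 89700 + 3360 + 15680 = 183500
Offer B = 0.02 × 160000 + 0.1 × 143000 + 0.88 × 141000 = 3200 + 14300 + 124080 = 141580

Offer A ($183,500)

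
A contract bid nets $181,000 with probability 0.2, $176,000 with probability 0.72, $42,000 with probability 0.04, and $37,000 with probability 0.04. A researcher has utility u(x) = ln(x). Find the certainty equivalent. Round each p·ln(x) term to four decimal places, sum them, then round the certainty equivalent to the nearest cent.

$157,015.53

E[u] = 0.2·ln(181000) + 0.72·ln(176000) + 0.04·ln(42000) + 0.04·ln(37000) = 2.4213 + 8.6963 + 0.4258 + 0.4207 = 11.9641
CE = e^11.9641 ≈ 157015.53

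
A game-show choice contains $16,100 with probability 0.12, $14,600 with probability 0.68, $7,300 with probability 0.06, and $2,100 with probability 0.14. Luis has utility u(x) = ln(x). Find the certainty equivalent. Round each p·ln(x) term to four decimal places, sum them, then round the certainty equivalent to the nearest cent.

$10,802.14

E[u] = 0.12·ln(16100) + 0.68·ln(14600) + 0.06·ln(7300) + 0.14·ln(2100) = 1.1624 + 6.5204 + 0.5337 + 1.0710 = 9.2875
CE = e^9.2875 ≈ 10802.14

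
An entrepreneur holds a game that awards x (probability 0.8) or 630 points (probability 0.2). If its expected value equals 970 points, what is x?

0.8·x + 0.2·630 = 970
0.8·x = 970 − 126 = 844
x = 844 / 0.8 = 1055

x = 1,055 points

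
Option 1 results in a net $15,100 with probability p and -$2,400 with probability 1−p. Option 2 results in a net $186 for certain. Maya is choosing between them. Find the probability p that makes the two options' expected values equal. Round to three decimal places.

p = 0.148

p·15100 + (1−p)·(-2400) = 186
17500p − 2400 = 186
p = (186 + 2400) / 17500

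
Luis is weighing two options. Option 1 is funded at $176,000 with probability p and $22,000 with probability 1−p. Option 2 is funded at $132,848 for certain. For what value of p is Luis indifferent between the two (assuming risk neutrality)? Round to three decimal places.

p·176000 + (1−p)·22000 = 132848
154000p + 22000 = 132848
p = (132848 − 22000) / 154000

p = 0.720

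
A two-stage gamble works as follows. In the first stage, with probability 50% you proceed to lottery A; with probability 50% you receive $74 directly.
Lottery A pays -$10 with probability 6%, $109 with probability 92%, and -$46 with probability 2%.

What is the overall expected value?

$86.38

EV(A) = 0.06 × (-10) + 0.92 × 109 + 0.02 × (-46) = -0.6 + 100.28 − 0.92 = 98.76
Branch B: 74 (certain)
Overall = 0.5 × 98.76 + 0.5 × 74 = 49.38 + 37 = 86.38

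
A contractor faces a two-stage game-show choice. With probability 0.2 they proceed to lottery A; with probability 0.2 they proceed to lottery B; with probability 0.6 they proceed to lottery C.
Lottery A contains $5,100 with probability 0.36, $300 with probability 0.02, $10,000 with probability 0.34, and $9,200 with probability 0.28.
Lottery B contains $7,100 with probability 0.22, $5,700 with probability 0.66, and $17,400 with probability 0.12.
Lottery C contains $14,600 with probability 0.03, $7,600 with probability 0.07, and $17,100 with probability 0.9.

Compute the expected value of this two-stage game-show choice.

$12,862

EV(A) = 0.36 × 5100 + 0.02 × 300 + 0.34 × 10000 + 0.28 × 9200 = 1836 + 6 + 3400 + 2576 = 7818
EV(B) = 0.22 × 7100 + 0.66 × 5700 + 0.12 × 17400 = 1562 + 3762 + 2088 = 7412
EV(C) = 0.03 × 14600 + 0.07 × 7600 + 0.9 × 17100 = 438 + 532 + 15390 = 16360
Overall = 0.2 × 7818 + 0.2 × 7412 + 0.6 × 16360 = 1563.6 + 1482.4 + 9816 = 12862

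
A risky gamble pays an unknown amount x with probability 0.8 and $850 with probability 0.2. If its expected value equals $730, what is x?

0.8·x + 0.2·850 = 730
0.8·x = 730 − 170 = 560
x = 560 / 0.8 = 700

x = $700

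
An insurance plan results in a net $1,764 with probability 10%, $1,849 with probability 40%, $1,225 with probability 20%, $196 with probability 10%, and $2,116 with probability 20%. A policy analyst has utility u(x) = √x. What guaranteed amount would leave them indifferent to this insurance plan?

$1,521

E[u] = 0.1·√1764 + 0.4·√1849 + 0.2·√1225 + 0.1·√196 + 0.2·√2116 = 0.1·42 + 0.4·43 + 0.2·35 + 0.1·14 + 0.2·46 = 39
CE = (39)² = 1521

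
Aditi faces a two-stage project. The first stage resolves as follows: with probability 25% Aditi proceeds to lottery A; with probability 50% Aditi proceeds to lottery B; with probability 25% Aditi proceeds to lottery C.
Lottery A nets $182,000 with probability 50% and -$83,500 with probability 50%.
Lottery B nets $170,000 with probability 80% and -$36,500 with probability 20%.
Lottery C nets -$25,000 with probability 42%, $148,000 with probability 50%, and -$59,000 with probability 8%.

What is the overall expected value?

$91,357.50

EV(A) = 0.5 × 182000 + 0.5 × (-83500) = 91000 − 41750 = 49250
EV(B) = 0.8 × 170000 + 0.2 × (-36500) = 136000 − 7300 = 128700
EV(C) = 0.42 × (-25000) + 0.5 × 148000 + 0.08 × (-59000) = -10500 + 74000 − 4720 = 58780
Overall = 0.25 × 49250 + 0.5 × 128700 + 0.25 × 58780 = 12312.5 + 64350 + 14695 = 91357.5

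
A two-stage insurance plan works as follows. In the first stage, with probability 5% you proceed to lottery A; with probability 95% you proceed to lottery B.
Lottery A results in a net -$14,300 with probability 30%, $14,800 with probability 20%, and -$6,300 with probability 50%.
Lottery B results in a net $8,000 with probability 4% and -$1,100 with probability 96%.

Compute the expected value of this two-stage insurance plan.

-$923.20

EV(A) = 0.3 × (-14300) + 0.2 × 14800 + 0.5 × (-6300) = -4290 + 2960 − 3150 = -4480
EV(B) = 0.04 × 8000 + 0.96 × (-1100) = 320 − 1056 = -736
Overall = 0.05 × (-4480) + 0.95 × (-736) = -224 − 699.2 = -923.2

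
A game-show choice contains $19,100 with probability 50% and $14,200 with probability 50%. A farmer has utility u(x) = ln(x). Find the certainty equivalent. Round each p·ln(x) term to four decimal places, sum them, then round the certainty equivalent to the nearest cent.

E[u] = 0.5·ln(19100) + 0.5·ln(14200) = 4.9287 + 4.7805 = 9.7092
CE = e^9.7092 ≈ 16468.42

$16,468.42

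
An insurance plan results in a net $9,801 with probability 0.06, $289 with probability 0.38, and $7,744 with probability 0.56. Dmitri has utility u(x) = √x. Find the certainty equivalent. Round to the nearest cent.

$3,804.42

E[u] = 0.06·√9801 + 0.38·√289 + 0.56·√7744 = 0.06·99 + 0.38·17 + 0.56·88 = 61.68
CE = (61.68)² = 3804.4224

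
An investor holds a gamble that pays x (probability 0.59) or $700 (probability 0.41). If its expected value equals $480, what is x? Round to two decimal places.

x = $327.12

0.59·x + 0.41·700 = 480
0.59·x = 480 − 287 = 193
x = 193 / 0.59 = 327.1186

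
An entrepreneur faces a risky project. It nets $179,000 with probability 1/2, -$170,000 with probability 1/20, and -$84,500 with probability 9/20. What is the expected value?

EV = 1/2 × 179000 + 1/20 × (-170000) + 9/20 × (-84500) = 89500 − 8500 − 38025 = 42975

$42,975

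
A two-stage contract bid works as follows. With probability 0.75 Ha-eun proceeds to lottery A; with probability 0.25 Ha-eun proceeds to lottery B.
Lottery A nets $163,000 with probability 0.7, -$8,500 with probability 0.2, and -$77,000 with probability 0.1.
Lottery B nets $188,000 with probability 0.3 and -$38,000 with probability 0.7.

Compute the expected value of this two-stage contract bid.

EV(A) = 0.7 × 163000 + 0.2 × (-8500) + 0.1 × (-77000) = 114100 − 1700 − 7700 = 104700
EV(B) = 0.3 × 188000 + 0.7 × (-38000) = 56400 − 26600 = 29800
Overall = 0.75 × 104700 + 0.25 × 29800 = 78525 + 7450 = 85975

$85,975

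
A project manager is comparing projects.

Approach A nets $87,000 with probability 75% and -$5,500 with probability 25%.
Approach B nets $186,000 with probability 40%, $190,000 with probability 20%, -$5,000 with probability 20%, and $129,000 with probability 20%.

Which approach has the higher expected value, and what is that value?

Approach A = 0.75 × 87000 + 0.25 × (-5500) = 65250 − 1375 = 63875
Approach B = 0.4 × 186000 + 0.2 × 190000 + 0.2 × (-5000) + 0.2 × 129000 = 74400 + 38000 − 1000 + 25800 = 137200

Approach B ($137,200)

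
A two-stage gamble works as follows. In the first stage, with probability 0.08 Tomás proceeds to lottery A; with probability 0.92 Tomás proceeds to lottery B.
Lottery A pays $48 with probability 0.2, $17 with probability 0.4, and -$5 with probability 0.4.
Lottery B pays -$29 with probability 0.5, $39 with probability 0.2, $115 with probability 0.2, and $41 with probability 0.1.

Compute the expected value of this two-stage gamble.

$19.92

EV(A) = 0.2 × 48 + 0.4 × 17 + 0.4 × (-5) = 9.6 + 6.8 − 2 = 14.4
EV(B) = 0.5 × (-29) + 0.2 × 39 + 0.2 × 115 + 0.1 × 41 = -14.5 + 7.8 + 23 + 4.1 = 20.4
Overall = 0.08 × 14.4 + 0.92 × 20.4 = 1.152 + 18.768 = 19.92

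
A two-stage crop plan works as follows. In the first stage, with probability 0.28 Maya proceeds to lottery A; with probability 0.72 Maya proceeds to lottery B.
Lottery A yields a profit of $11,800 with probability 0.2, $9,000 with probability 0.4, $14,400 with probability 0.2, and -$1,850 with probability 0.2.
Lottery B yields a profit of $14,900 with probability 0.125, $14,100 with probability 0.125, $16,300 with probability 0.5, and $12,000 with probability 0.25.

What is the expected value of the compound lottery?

$13,009.60

EV(A) = 0.2 × 11800 + 0.4 × 9000 + 0.2 × 14400 + 0.2 × (-1850) = 2360 + 3600 + 2880 − 370 = 8470
EV(B) = 0.125 × 14900 + 0.125 × 14100 + 0.5 × 16300 + 0.25 × 12000 = 1862.5 + 1762.5 + 8150 + 3000 = 14775
Overall = 0.28 × 8470 + 0.72 × 14775 = 2371.6 + 10638 = 13009.6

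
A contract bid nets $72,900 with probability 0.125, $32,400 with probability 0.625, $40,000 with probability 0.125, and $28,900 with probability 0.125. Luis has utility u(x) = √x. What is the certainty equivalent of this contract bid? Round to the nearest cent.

E[u] = 0.125·√72900 + 0.625·√32400 + 0.125·√40000 + 0.125·√28900 = 0.125·270 + 0.625·180 + 0.125·200 + 0.125·170 = 192.5
CE = (192.5)² = 37056.25

$37,056.25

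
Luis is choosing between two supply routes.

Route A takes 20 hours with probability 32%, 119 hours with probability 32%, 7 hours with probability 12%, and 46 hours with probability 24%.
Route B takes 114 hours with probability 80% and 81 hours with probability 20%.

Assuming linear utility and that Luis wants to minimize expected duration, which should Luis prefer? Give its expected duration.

Route A = 0.32 × 20 + 0.32 × 119 + 0.12 × 7 + 0.24 × 46 = 6.4 + 38.08 + 0.84 + 11.04 = 56.36
Route B = 0.8 × 114 + 0.2 × 81 = 91.2 + 16.2 = 107.4

Route A (56.36 hours)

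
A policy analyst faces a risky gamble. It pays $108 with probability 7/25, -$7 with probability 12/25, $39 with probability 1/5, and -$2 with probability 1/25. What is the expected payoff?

EV = 7/25 × 108 + 12/25 × (-7) + 1/5 × 39 + 1/25 × (-2) = 30.24 − 3.36 + 7.8 − 0.08 = 34.6

$34.60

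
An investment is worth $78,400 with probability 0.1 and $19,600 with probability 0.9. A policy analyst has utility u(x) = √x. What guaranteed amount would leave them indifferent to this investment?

$23,716

E[u] = 0.1·√78400 + 0.9·√19600 = 0.1·280 + 0.9·140 = 154
CE = (154)² = 23716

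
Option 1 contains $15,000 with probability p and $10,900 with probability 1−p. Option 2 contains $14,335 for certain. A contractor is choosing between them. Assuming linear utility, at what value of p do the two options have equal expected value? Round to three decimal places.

p·15000 + (1−p)·10900 = 14335
4100p + 10900 = 14335
p = (14335 − 10900) / 4100

p = 0.838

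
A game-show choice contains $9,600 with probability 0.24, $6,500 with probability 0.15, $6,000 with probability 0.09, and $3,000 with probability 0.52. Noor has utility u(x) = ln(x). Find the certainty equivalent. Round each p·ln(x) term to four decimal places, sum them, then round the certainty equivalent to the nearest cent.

E[u] = 0.24·ln(9600) + 0.15·ln(6500) + 0.09·ln(6000) + 0.52·ln(3000) = 2.2007 + 1.3169 + 0.7830 + 4.1633 = 8.4639
CE = e^8.4639 ≈ 4740.51

$4,740.51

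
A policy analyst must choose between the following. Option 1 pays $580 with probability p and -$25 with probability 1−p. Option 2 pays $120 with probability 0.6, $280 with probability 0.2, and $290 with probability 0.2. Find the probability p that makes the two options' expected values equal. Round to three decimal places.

EV(Option 2) = 0.6 × 120 + 0.2 × 280 + 0.2 × 290 = 72 + 56 + 58 = 186
p·580 + (1−p)·(-25) = 186
605p − 25 = 186
p = (186 + 25) / 605

p = 0.349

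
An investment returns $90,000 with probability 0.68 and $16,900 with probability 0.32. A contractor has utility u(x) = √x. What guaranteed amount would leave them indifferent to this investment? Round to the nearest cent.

$60,319.36

E[u] = 0.68·√90000 + 0.32·√16900 = 0.68·300 + 0.32·130 = 245.6
CE = (245.6)² = 60319.36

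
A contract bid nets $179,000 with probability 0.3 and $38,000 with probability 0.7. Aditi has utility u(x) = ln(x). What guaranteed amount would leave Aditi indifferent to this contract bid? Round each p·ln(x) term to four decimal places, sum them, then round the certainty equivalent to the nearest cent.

E[u] = 0.3·ln(179000) + 0.7·ln(38000) = 3.6285 + 7.3817 = 11.0102
CE = e^11.0102 ≈ 60487.98

$60,487.98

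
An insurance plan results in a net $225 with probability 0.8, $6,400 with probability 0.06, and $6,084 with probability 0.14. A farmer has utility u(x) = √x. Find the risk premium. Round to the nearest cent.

$647.36

E[u] = 0.8·√225 + 0.06·√6400 + 0.14·√6084 = 0.8·15 + 0.06·80 + 0.14·78 = 27.72
CE = (27.72)² = 768.3984
Risk premium = EV − CE = 1415.76 − 768.3984 = 647.3616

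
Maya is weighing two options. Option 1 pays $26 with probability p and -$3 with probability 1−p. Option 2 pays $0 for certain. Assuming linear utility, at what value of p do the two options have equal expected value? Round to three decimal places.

p = 0.103

p·26 + (1−p)·(-3) = 0
29p − 3 = 0
p = (0 + 3) / 29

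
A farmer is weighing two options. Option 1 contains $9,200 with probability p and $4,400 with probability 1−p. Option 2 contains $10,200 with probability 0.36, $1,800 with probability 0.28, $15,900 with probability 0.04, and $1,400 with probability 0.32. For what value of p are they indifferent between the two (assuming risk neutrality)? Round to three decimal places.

EV(Option 2) = 0.36 × 10200 + 0.28 × 1800 + 0.04 × 15900 + 0.32 × 1400 = 3672 + 504 + 636 + 448 = 5260
p·9200 + (1−p)·4400 = 5260
4800p + 4400 = 5260
p = (5260 − 4400) / 4800

p = 0.179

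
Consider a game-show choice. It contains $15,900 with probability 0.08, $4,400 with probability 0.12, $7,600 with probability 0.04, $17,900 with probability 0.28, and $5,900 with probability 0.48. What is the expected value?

$9,948

EV = 0.08 × 15900 + 0.12 × 4400 + 0.04 × 7600 + 0.28 × 17900 + 0.48 × 5900 = 1272 + 528 + 304 + 5012 + 2832 = 9948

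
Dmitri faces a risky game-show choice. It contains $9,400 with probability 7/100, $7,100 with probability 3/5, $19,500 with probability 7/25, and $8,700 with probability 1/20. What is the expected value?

EV = 7/100 × 9400 + 3/5 × 7100 + 7/25 × 19500 + 1/20 × 8700 = 658 + 4260 + 5460 + 435 = 10813

$10,813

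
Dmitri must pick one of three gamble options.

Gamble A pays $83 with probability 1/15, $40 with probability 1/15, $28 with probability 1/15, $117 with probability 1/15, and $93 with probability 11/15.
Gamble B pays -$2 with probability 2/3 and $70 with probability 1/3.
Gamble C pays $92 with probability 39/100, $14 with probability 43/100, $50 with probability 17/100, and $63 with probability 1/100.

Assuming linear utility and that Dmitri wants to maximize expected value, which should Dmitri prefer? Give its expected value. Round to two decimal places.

Gamble A ($86.07)

Gamble A = 1/15 × 83 + 1/15 × 40 + 1/15 × 28 + 1/15 × 117 + 11/15 × 93 = 5.5333 + 2.6667 + 1.8667 + 7.8 + 68.2 = 86.0667
Gamble B = 2/3 × (-2) + 1/3 × 70 = -1.3333 + 23.3333 = 22
Gamble C = 39/100 × 92 + 43/100 × 14 + 17/100 × 50 + 1/100 × 63 = 35.88 + 6.02 + 8.5 + 0.63 = 51.03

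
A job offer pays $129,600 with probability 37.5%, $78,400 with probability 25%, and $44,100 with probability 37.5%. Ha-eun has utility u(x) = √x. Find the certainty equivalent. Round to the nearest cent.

E[u] = 0.375·√129600 + 0.25·√78400 + 0.375·√44100 = 0.375·360 + 0.25·280 + 0.375·210 = 283.75
CE = (283.75)² = 80514.0625

$80,514.06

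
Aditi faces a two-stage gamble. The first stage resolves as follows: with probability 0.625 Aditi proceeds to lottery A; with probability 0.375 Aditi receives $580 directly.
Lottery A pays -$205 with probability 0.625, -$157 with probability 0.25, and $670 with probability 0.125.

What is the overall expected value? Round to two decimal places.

$165.23

EV(A) = 0.625 × (-205) + 0.25 × (-157) + 0.125 × 670 = -128.125 − 39.25 + 83.75 = -83.625
Branch B: 580 (certain)
Overall = 0.625 × (-83.625) + 0.375 × 580 = -52.265625 + 217.5 = 165.234375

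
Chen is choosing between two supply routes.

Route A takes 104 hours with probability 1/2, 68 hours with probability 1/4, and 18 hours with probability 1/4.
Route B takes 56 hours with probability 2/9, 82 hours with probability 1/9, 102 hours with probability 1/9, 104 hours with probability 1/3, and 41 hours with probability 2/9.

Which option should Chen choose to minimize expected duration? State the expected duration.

Route A = 1/2 × 104 + 1/4 × 68 + 1/4 × 18 = 52 + 17 + 4.5 = 73.5
Route B = 2/9 × 56 + 1/9 × 82 + 1/9 × 102 + 1/3 × 104 + 2/9 × 41 = 12.4444 + 9.1111 + 11.3333 + 34.6667 + 9.1111 = 76.6667

Route A (73.5 hours)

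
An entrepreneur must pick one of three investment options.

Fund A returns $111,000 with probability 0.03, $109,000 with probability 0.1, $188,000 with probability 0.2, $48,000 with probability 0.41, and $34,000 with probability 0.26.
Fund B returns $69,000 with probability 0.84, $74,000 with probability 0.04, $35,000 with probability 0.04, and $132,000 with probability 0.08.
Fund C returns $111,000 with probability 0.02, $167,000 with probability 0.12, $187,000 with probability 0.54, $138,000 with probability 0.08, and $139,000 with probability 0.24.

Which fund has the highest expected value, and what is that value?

Fund C ($167,640)

Fund A = 0.03 × 111000 + 0.1 × 109000 + 0.2 × 188000 + 0.41 × 48000 + 0.26 × 34000 = 3330 + 10900 + 37600 + 19680 + 8840 = 80350
Fund B = 0.84 × 69000 + 0.04 × 74000 + 0.04 × 35000 + 0.08 × 132000 = 57960 + 2960 + 1400 + 10560 = 72880
Fund C = 0.02 × 111000 + 0.12 × 167000 + 0.54 × 187000 + 0.08 × 138000 + 0.24 × 139000 = 2220 + 20040 + 100980 + 11040 + 33360 = 167640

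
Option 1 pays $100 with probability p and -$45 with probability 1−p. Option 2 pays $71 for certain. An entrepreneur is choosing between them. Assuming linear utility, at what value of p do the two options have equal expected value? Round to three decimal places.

p = 0.800

p·100 + (1−p)·(-45) = 71
145p − 45 = 71
p = (71 + 45) / 145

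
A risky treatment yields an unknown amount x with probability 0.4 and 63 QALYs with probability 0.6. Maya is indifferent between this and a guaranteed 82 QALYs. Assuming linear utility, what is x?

0.4·x + 0.6·63 = 82
0.4·x = 82 − 37.8 = 44.2
x = 44.2 / 0.4 = 110.5

x = 110.5 QALYs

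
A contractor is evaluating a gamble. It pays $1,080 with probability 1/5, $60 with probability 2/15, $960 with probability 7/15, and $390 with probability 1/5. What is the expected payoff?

EV = 1/5 × 1080 + 2/15 × 60 + 7/15 × 960 + 1/5 × 390 = 216 + 8 + 448 + 78 = 750

$750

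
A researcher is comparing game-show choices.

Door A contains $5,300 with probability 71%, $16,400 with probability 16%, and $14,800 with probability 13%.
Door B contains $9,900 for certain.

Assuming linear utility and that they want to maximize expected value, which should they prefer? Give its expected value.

Door A = 0.71 × 5300 + 0.16 × 16400 + 0.13 × 14800 = 3763 + 2624 + 1924 = 8311
Door B: 9900 (certain)

Door B ($9,900)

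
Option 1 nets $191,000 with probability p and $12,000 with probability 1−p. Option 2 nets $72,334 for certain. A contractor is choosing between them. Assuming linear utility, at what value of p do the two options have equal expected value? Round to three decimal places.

p·191000 + (1−p)·12000 = 72334
179000p + 12000 = 72334
p = (72334 − 12000) / 179000

p = 0.337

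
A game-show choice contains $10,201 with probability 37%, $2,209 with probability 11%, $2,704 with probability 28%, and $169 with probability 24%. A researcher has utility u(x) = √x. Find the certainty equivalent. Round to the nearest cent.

$3,626.45

E[u] = 0.37·√10201 + 0.11·√2209 + 0.28·√2704 + 0.24·√169 = 0.37·101 + 0.11·47 + 0.28·52 + 0.24·13 = 60.22
CE = (60.22)² = 3626.4484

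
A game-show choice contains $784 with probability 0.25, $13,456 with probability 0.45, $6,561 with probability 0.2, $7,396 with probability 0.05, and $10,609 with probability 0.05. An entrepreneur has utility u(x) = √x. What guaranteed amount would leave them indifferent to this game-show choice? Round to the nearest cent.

$7,199.52

E[u] = 0.25·√784 + 0.45·√13456 + 0.2·√6561 + 0.05·√7396 + 0.05·√10609 = 0.25·28 + 0.45·116 + 0.2·81 + 0.05·86 + 0.05·103 = 84.85
CE = (84.85)² = 7199.5225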